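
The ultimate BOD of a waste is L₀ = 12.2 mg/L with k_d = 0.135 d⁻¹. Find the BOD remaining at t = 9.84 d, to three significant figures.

L_t = L₀ e^(−k_d t) = 12.2 × e^(−0.135×9.84) = 12.2 × 0.2649 = 3.232 mg/L.

L ≈ 3.23 mg/L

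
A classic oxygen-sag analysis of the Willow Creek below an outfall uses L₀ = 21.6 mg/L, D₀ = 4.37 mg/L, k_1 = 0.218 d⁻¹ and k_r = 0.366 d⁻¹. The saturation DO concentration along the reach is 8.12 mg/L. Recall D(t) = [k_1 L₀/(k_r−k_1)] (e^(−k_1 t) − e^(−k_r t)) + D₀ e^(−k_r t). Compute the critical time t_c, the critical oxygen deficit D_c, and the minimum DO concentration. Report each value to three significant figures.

t_c = [1/(k_r−k_1)] ln[(k_r/k_1)(1 − D₀(k_r−k_1)/(k_1 L₀))]
= [1/(0.366−0.218)] ln[(0.366/0.218)(1 − 4.37×0.1480/(0.218×21.6))]
= (1/0.1480) ln[1.679 × 0.8626] = 6.757 × ln(1.448) = 6.757 × 0.3704 = 2.503 d.
D_c = (k_1/k_r) L₀ e^(−k_1 t_c) = (0.218/0.366) × 21.6 × e^(−0.218×2.503) = 0.5956 × 21.6 × 0.5795 = 7.456 mg/L.
Minimum DO = C_s − D_c = 8.12 − 7.456 = 0.6643 mg/L.

t_c ≈ 2.50 d; D_c ≈ 7.46 mg/L; min DO ≈ 0.664 mg/L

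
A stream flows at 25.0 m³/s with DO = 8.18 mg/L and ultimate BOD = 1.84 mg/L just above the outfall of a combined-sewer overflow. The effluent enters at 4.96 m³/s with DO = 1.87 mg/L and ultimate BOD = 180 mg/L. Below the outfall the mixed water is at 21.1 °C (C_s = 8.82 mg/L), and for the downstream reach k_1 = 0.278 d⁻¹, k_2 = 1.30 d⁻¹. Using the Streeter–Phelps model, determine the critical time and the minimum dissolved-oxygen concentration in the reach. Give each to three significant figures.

Mixed DO = (25.0×8.18 + 4.96×1.87)/(25.0+4.96) = 213.8/29.96 = 7.135 mg/L.
Mixed L₀ = (25.0×1.84 + 4.96×180)/(29.96) = 938.8/29.96 = 31.34 mg/L.
Initial deficit D₀ = C_s − DO₀ = 8.82 − 7.135 = 1.685 mg/L.
t_c = (1/1.022) ln[(1.30/0.278)(1 − 1.685×1.022/(0.278×31.34))] = 0.9785 × ln(3.752) = 1.294 d.
D_c = (0.278/1.30) × 31.34 × e^(−0.278×1.294) = 0.2138 × 31.34 × 0.6979 = 4.677 mg/L.
Minimum DO = 8.82 − 4.677 = 4.143 mg/L.

t_c ≈ 1.29 d; minimum DO ≈ 4.14 mg/L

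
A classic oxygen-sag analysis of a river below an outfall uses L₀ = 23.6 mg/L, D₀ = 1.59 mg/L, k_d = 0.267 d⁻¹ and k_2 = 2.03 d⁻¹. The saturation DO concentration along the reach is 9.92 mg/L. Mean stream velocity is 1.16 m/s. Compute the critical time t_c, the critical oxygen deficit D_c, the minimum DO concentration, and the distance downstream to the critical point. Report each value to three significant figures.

t_c ≈ 0.817 d; D_c ≈ 2.50 mg/L; min DO ≈ 7.42 mg/L; x_c ≈ 81.9 km

With k_2/k_d = 7.603 and 1 − D₀(k_2−k_d)/(k_d L₀) = 0.5551,
t_c = ln(7.603 × 0.5551) / (2.03 − 0.267) = ln(4.221) / 1.763 = 1.440/1.763 = 0.8168 d.
L(t_c) = L₀ e^(−k_d t_c) = 23.6 × 0.8041 = 18.98 mg/L, and at the critical point k_2 D_c = k_d L, so D_c = (0.267/2.03) × 18.98 = 2.496 mg/L.
Minimum DO = C_s − D_c = 9.92 − 2.496 = 7.424 mg/L.
x_c = v t_c = 1.16 m/s × 0.8168 d × 86400 s/d = 81860 m ≈ 81.9 km.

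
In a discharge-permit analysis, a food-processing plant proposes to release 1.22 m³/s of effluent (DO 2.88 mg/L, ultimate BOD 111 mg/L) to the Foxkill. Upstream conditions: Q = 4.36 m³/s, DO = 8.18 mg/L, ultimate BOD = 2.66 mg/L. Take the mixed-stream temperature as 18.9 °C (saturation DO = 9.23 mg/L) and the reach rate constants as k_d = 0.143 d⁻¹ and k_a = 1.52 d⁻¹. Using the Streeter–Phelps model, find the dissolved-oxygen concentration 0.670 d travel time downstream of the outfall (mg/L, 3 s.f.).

DO ≈ 6.93 mg/L

Mixed DO = (4.36×8.18 + 1.22×2.88)/(4.36+1.22) = 39.18/5.580 = 7.021 mg/L.
Mixed L₀ = (4.36×2.66 + 1.22×111)/(5.580) = 147.0/5.580 = 26.35 mg/L.
Initial deficit D₀ = C_s − DO₀ = 9.23 − 7.021 = 2.209 mg/L.
D(0.670) = [0.143×26.35/(1.52−0.143)](e^(−0.143×0.670) − e^(−1.52×0.670)) + 2.209 e^(−1.52×0.670)
= 2.736 × (0.9086 − 0.3612) + 2.209 × 0.3612 = 2.296 mg/L.
DO = 9.23 − 2.296 = 6.934 mg/L.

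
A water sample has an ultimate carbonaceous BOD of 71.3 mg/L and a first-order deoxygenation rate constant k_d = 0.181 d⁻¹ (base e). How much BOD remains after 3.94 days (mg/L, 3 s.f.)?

L ≈ 34.9 mg/L

L_t = L₀ e^(−k_d t) = 71.3 × e^(−0.181×3.94) = 71.3 × 0.4901 = 34.94 mg/L.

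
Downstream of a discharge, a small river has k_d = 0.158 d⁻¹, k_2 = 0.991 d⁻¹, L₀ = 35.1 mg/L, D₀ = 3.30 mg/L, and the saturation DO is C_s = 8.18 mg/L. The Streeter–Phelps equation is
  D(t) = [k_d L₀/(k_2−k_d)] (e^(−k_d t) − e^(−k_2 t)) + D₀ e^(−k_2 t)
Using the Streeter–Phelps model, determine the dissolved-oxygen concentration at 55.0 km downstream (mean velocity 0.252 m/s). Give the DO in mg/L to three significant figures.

Travel time t = x/v = 55.0 km / (0.252 m/s) = 55000 m / 0.252 m/s = 218300 s = 2.526 d.
k_d L₀/(k_2−k_d) = 0.158×35.1/(0.991−0.158) = 5.546/0.8330 = 6.658 mg/L.
e^(−k_d t) = e^(−0.158×2.526) = 0.6709; e^(−k_2 t) = e^(−0.991×2.526) = 0.08181.
D = 6.658 × (0.6709 − 0.08181) + 3.30 × 0.08181 = 3.922 + 0.2700 = 4.192 mg/L.
DO = C_s − D = 8.18 − 4.192 = 3.988 mg/L.

DO ≈ 3.99 mg/L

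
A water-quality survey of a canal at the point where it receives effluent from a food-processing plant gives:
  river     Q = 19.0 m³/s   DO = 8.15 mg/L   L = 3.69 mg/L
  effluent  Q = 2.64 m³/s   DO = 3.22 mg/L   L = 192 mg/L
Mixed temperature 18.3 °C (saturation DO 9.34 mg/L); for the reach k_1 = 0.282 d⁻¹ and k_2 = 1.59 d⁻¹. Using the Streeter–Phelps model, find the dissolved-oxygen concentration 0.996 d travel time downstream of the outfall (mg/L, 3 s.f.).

DO ≈ 5.81 mg/L

Mixed DO = (19.0×8.15 + 2.64×3.22)/(19.0+2.64) = 163.4/21.64 = 7.549 mg/L.
Mixed L₀ = (19.0×3.69 + 2.64×192)/(21.64) = 577.0/21.64 = 26.66 mg/L.
Initial deficit D₀ = C_s − DO₀ = 9.34 − 7.549 = 1.791 mg/L.
D(0.996) = [0.282×26.66/(1.59−0.282)](e^(−0.282×0.996) − e^(−1.59×0.996)) + 1.791 e^(−1.59×0.996)
= 5.748 × (0.7551 − 0.2052) + 1.791 × 0.2052 = 3.529 mg/L.
DO = 9.34 − 3.529 = 5.811 mg/L.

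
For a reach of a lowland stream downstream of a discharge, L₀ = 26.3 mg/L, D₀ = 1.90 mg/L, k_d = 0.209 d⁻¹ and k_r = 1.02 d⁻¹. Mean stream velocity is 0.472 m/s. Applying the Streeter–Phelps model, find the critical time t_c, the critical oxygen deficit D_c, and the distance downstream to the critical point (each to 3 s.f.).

With k_r/k_d = 4.880 and 1 − D₀(k_r−k_d)/(k_d L₀) = 0.7197,
t_c = ln(4.880 × 0.7197) / (1.02 − 0.209) = ln(3.512) / 0.8110 = 1.256/0.8110 = 1.549 d.
D_c = (k_d/k_r) L₀ e^(−k_d t_c) = (0.209/1.02) × 26.3 × e^(−0.209×1.549) = 0.2049 × 26.3 × 0.7234 = 3.899 mg/L.
x_c = v t_c = 0.472 m/s × 1.549 d × 86400 s/d = 63170 m ≈ 63.2 km.

t_c ≈ 1.55 d; D_c ≈ 3.90 mg/L; x_c ≈ 63.2 km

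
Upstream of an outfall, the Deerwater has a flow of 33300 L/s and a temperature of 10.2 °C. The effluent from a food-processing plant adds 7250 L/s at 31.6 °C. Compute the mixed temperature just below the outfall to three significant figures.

14.0 °C

Flow-weighted mixing: C = (Q_r C_r + Q_w C_w)/(Q_r + Q_w)
= (33300×10.2 + 7250×31.6)/(33300 + 7250) = 568800/40550 = 14.03 °C.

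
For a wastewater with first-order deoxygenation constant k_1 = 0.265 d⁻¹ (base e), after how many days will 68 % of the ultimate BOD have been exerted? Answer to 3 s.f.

y/L₀ = 1 − e^(−k_1 t) = 0.68 ⇒ e^(−k_1 t) = 0.320
t = −ln(0.320) / 0.265 = 1.139 / 0.265 = 4.300 d.

t ≈ 4.30 d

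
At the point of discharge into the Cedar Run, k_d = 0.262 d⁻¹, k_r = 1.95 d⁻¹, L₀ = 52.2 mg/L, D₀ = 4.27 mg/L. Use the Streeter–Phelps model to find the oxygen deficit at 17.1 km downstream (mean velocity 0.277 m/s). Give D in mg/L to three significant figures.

D ≈ 5.77 mg/L

Travel time t = x/v = 17.1 km / (0.277 m/s) = 17100 m / 0.277 m/s = 61730 s = 0.7145 d.
k_d L₀/(k_r−k_d) = 0.262×52.2/(1.95−0.262) = 13.68/1.688 = 8.102 mg/L.
e^(−k_d t) = e^(−0.262×0.7145) = 0.8293; e^(−k_r t) = e^(−1.95×0.7145) = 0.2483.
D = 8.102 × (0.8293 − 0.2483) + 4.27 × 0.2483 = 4.707 + 1.060 = 5.768 mg/L.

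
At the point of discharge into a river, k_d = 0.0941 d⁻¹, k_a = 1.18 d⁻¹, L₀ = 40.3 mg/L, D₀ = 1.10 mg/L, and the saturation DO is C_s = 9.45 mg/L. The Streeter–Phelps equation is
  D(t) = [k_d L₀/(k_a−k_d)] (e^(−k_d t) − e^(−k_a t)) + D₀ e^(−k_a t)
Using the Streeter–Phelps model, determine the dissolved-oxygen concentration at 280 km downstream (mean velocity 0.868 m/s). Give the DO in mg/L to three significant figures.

DO ≈ 7.02 mg/L

Travel time t = x/v = 280 km / (0.868 m/s) = 280000 m / 0.868 m/s = 322600 s = 3.734 d.
k_d L₀/(k_a−k_d) = 0.0941×40.3/(1.18−0.0941) = 3.792/1.086 = 3.492 mg/L.
e^(−k_d t) = e^(−0.0941×3.734) = 0.7038; e^(−k_a t) = e^(−1.18×3.734) = 0.01221.
D = 3.492 × (0.7038 − 0.01221) + 1.10 × 0.01221 = 2.415 + 0.01343 = 2.428 mg/L.
DO = C_s − D = 9.45 − 2.428 = 7.022 mg/L.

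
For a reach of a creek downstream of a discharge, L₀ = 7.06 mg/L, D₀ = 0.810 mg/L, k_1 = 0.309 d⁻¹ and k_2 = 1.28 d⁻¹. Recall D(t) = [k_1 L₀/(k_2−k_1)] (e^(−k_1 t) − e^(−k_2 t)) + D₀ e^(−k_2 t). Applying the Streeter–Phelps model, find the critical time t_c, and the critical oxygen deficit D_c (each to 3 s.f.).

t_c ≈ 1.00 d; D_c ≈ 1.25 mg/L

With k_2/k_1 = 4.142 and 1 − D₀(k_2−k_1)/(k_1 L₀) = 0.6395,
t_c = ln(4.142 × 0.6395) / (1.28 − 0.309) = ln(2.649) / 0.9710 = 0.9742/0.9710 = 1.003 d.
D_c = (k_1/k_2) L₀ e^(−k_1 t_c) = (0.309/1.28) × 7.06 × e^(−0.309×1.003) = 0.2414 × 7.06 × 0.7334 = 1.250 mg/L.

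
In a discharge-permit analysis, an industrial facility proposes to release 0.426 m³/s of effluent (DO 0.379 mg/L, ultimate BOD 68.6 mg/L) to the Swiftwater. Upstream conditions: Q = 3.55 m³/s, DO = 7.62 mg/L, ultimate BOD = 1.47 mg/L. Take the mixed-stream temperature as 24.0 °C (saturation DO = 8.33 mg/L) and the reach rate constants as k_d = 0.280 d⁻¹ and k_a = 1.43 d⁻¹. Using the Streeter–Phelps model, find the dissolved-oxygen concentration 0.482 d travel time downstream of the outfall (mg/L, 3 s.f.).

Mixed DO = (3.55×7.62 + 0.426×0.379)/(3.55+0.426) = 27.21/3.976 = 6.844 mg/L.
Mixed L₀ = (3.55×1.47 + 0.426×68.6)/(3.976) = 34.44/3.976 = 8.662 mg/L.
Initial deficit D₀ = C_s − DO₀ = 8.33 − 6.844 = 1.486 mg/L.
D(0.482) = [0.280×8.662/(1.43−0.280)](e^(−0.280×0.482) − e^(−1.43×0.482)) + 1.486 e^(−1.43×0.482)
= 2.109 × (0.8738 − 0.5019) + 1.486 × 0.5019 = 1.530 mg/L.
DO = 8.33 − 1.530 = 6.800 mg/L.

DO ≈ 6.80 mg/L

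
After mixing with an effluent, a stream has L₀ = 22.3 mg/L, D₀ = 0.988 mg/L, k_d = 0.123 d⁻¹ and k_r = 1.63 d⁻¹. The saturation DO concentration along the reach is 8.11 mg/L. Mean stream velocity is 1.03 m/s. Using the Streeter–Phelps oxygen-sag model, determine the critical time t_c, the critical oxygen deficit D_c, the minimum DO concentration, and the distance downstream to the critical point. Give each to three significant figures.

t_c ≈ 1.20 d; D_c ≈ 1.45 mg/L; min DO ≈ 6.66 mg/L; x_c ≈ 106 km

At the critical point dD/dt = 0, so k_d L₀ e^(−k_d t) = k_r D. Substituting D(t) from the Streeter–Phelps equation and solving for t gives
t_c = ln[(k_r/k_d)(1 − D₀(k_r−k_d)/(k_d L₀))] / (k_r−k_d).
Here k_r−k_d = 1.507 d⁻¹ and 1 − D₀(k_r−k_d)/(k_d L₀) = 1 − 0.988×1.507/(0.123×22.3) = 0.4572, so
t_c = ln(13.25 × 0.4572) / 1.507 = 1.801 / 1.507 = 1.195 d.
L(t_c) = L₀ e^(−k_d t_c) = 22.3 × 0.8633 = 19.25 mg/L, and at the critical point k_r D_c = k_d L, so D_c = (0.123/1.63) × 19.25 = 1.453 mg/L.
Minimum DO = C_s − D_c = 8.11 − 1.453 = 6.657 mg/L.
x_c = v t_c = 1.03 m/s × 1.195 d × 86400 s/d = 106400 m ≈ 106 km.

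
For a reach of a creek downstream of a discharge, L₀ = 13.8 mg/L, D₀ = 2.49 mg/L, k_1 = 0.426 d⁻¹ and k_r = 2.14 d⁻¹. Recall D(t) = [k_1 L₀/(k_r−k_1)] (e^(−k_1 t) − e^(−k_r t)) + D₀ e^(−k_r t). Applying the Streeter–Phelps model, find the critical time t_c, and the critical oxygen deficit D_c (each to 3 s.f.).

t_c ≈ 0.186 d; D_c ≈ 2.54 mg/L

With k_r/k_1 = 5.023 and 1 − D₀(k_r−k_1)/(k_1 L₀) = 0.2740,
t_c = ln(5.023 × 0.2740) / (2.14 − 0.426) = ln(1.377) / 1.714 = 0.3196/1.714 = 0.1865 d.
D_c = (k_1/k_r) L₀ e^(−k_1 t_c) = (0.426/2.14) × 13.8 × e^(−0.426×0.1865) = 0.1991 × 13.8 × 0.9236 = 2.537 mg/L.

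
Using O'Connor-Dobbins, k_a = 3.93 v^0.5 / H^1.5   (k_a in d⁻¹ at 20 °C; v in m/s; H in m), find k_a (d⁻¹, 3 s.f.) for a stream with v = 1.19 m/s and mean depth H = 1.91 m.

k_a ≈ 1.62 d⁻¹

k_a = 3.93 × 1.19^0.5 / 1.91^1.5 = 3.93 × 1.091 / 2.640 = 1.624 d⁻¹.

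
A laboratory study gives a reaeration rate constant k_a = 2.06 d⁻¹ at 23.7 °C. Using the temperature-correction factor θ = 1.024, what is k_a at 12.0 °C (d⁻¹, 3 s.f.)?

k_a ≈ 1.56 d⁻¹

k_a(T₂) = k_a(T₁) · θ^(T₂−T₁) = 2.06 × 1.024^(12.0−23.7)
= 2.06 × 1.024^-11.7 = 2.06 × 0.7577 = 1.561 d⁻¹.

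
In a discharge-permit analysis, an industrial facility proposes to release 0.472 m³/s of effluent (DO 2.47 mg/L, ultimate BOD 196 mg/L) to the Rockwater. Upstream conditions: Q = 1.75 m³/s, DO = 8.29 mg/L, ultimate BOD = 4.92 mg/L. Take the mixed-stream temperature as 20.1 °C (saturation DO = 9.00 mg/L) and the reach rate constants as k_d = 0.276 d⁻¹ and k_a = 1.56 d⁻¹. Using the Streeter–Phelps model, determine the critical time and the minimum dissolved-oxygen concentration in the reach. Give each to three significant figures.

Mixed DO = (1.75×8.29 + 0.472×2.47)/(1.75+0.472) = 15.67/2.222 = 7.054 mg/L.
Mixed L₀ = (1.75×4.92 + 0.472×196)/(2.222) = 101.1/2.222 = 45.51 mg/L.
Initial deficit D₀ = C_s − DO₀ = 9.00 − 7.054 = 1.946 mg/L.
t_c = (1/1.284) ln[(1.56/0.276)(1 − 1.946×1.284/(0.276×45.51))] = 0.7788 × ln(4.528) = 1.176 d.
D_c = (0.276/1.56) × 45.51 × e^(−0.276×1.176) = 0.1769 × 45.51 × 0.7228 = 5.820 mg/L.
Minimum DO = 9.00 − 5.820 = 3.180 mg/L.

t_c ≈ 1.18 d; minimum DO ≈ 3.18 mg/L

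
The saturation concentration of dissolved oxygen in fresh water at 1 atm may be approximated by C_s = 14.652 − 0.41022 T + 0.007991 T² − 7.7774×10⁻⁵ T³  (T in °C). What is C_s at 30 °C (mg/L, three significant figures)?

C_s = 14.652 − 0.41022×30 + 0.007991×30² − 7.7774×10⁻⁵×30³ = 7.437 mg/L.

C_s ≈ 7.44 mg/L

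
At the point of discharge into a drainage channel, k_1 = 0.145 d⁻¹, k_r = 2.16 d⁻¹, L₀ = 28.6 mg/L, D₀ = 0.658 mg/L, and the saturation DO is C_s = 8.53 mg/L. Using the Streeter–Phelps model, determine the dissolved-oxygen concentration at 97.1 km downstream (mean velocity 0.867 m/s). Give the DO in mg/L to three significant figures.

Travel time t = x/v = 97.1 km / (0.867 m/s) = 97100 m / 0.867 m/s = 112000 s = 1.296 d.
k_1 L₀/(k_r−k_1) = 0.145×28.6/(2.16−0.145) = 4.147/2.015 = 2.058 mg/L.
e^(−k_1 t) = e^(−0.145×1.296) = 0.8287; e^(−k_r t) = e^(−2.16×1.296) = 0.06082.
D = 2.058 × (0.8287 − 0.06082) + 0.658 × 0.06082 = 1.580 + 0.04002 = 1.620 mg/L.
DO = C_s − D = 8.53 − 1.620 = 6.910 mg/L.

DO ≈ 6.91 mg/L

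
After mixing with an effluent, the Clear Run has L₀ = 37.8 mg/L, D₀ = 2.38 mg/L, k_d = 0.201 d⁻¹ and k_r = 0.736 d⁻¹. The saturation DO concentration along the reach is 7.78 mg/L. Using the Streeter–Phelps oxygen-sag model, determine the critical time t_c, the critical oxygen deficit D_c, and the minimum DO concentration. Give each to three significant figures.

At the critical point dD/dt = 0, so k_d L₀ e^(−k_d t) = k_r D. Substituting D(t) from the Streeter–Phelps equation and solving for t gives
t_c = ln[(k_r/k_d)(1 − D₀(k_r−k_d)/(k_d L₀))] / (k_r−k_d).
Here k_r−k_d = 0.5350 d⁻¹ and 1 − D₀(k_r−k_d)/(k_d L₀) = 1 − 2.38×0.5350/(0.201×37.8) = 0.8324, so
t_c = ln(3.662 × 0.8324) / 0.5350 = 1.114 / 0.5350 = 2.083 d.
D_c = (k_d/k_r) L₀ e^(−k_d t_c) = (0.201/0.736) × 37.8 × e^(−0.201×2.083) = 0.2731 × 37.8 × 0.6579 = 6.791 mg/L.
Minimum DO = C_s − D_c = 7.78 − 6.791 = 0.9885 mg/L.

t_c ≈ 2.08 d; D_c ≈ 6.79 mg/L; min DO ≈ 0.989 mg/L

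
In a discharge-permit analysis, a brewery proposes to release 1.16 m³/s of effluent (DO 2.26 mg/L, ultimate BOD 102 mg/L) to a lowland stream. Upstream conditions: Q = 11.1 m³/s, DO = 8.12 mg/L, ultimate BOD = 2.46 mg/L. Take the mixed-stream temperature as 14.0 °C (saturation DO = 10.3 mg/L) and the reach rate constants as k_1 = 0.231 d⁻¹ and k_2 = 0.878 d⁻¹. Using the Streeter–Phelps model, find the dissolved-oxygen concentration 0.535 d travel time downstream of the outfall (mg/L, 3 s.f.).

DO ≈ 7.49 mg/L

Mixed DO = (11.1×8.12 + 1.16×2.26)/(11.1+1.16) = 92.75/12.26 = 7.566 mg/L.
Mixed L₀ = (11.1×2.46 + 1.16×102)/(12.26) = 145.6/12.26 = 11.88 mg/L.
Initial deficit D₀ = C_s − DO₀ = 10.3 − 7.566 = 2.734 mg/L.
D(0.535) = [0.231×11.88/(0.878−0.231)](e^(−0.231×0.535) − e^(−0.878×0.535)) + 2.734 e^(−0.878×0.535)
= 4.241 × (0.8837 − 0.6252) + 2.734 × 0.6252 = 2.806 mg/L.
DO = 10.3 − 2.806 = 7.494 mg/L.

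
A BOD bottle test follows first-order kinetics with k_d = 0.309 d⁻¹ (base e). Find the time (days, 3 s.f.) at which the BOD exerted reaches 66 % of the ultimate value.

t ≈ 3.49 d

y/L₀ = 1 − e^(−k_d t) = 0.66 ⇒ e^(−k_d t) = 0.340
t = −ln(0.340) / 0.309 = 1.079 / 0.309 = 3.491 d.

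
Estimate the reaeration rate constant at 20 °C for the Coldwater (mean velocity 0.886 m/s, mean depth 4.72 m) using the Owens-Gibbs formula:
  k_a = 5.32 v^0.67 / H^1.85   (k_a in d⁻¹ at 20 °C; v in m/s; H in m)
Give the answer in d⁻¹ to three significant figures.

k_a = 5.32 × 0.886^0.67 / 4.72^1.85 = 5.32 × 0.9221 / 17.65 = 0.2779 d⁻¹.

k_a ≈ 0.278 d⁻¹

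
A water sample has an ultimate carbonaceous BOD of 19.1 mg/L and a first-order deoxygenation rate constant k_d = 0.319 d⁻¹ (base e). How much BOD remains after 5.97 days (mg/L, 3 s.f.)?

L ≈ 2.84 mg/L

L_t = L₀ e^(−k_d t) = 19.1 × e^(−0.319×5.97) = 19.1 × 0.1489 = 2.844 mg/L.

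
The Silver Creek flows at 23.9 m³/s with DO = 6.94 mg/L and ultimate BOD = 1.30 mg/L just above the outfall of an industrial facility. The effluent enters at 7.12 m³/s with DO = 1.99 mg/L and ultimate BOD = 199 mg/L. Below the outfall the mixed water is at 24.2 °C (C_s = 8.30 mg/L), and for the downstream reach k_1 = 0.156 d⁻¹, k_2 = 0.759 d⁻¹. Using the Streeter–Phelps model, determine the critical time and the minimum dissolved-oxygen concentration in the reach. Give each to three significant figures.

t_c ≈ 2.24 d; minimum DO ≈ 1.54 mg/L

Mixed DO = (23.9×6.94 + 7.12×1.99)/(23.9+7.12) = 180.0/31.02 = 5.804 mg/L.
Mixed L₀ = (23.9×1.30 + 7.12×199)/(31.02) = 1448/31.02 = 46.68 mg/L.
Initial deficit D₀ = C_s − DO₀ = 8.30 − 5.804 = 2.496 mg/L.
t_c = (1/0.6030) ln[(0.759/0.156)(1 − 2.496×0.6030/(0.156×46.68))] = 1.658 × ln(3.860) = 2.240 d.
D_c = (0.156/0.759) × 46.68 × e^(−0.156×2.240) = 0.2055 × 46.68 × 0.7051 = 6.765 mg/L.
Minimum DO = 8.30 − 6.765 = 1.535 mg/L.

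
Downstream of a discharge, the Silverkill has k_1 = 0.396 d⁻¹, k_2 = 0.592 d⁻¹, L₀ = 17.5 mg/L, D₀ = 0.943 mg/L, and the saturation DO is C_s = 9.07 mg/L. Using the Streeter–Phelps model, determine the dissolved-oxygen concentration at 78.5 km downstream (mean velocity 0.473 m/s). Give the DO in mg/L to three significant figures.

Travel time t = x/v = 78.5 km / (0.473 m/s) = 78500 m / 0.473 m/s = 166000 s = 1.921 d.
k_1 L₀/(k_2−k_1) = 0.396×17.5/(0.592−0.396) = 6.930/0.1960 = 35.36 mg/L.
e^(−k_1 t) = e^(−0.396×1.921) = 0.4674; e^(−k_2 t) = e^(−0.592×1.921) = 0.3207.
D = 35.36 × (0.4674 − 0.3207) + 0.943 × 0.3207 = 5.184 + 0.3025 = 5.487 mg/L.
DO = C_s − D = 9.07 − 5.487 = 3.583 mg/L.

DO ≈ 3.58 mg/L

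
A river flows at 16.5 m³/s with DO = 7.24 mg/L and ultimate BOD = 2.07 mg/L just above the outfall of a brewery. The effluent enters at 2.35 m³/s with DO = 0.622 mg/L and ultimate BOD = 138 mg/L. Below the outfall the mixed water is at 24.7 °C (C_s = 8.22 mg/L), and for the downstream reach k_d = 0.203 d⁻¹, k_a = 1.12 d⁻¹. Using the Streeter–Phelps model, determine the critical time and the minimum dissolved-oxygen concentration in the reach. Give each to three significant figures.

Mixed DO = (16.5×7.24 + 2.35×0.622)/(16.5+2.35) = 120.9/18.85 = 6.415 mg/L.
Mixed L₀ = (16.5×2.07 + 2.35×138)/(18.85) = 358.5/18.85 = 19.02 mg/L.
Initial deficit D₀ = C_s − DO₀ = 8.22 − 6.415 = 1.805 mg/L.
t_c = (1/0.9170) ln[(1.12/0.203)(1 − 1.805×0.9170/(0.203×19.02))] = 1.091 × ln(3.152) = 1.252 d.
D_c = (0.203/1.12) × 19.02 × e^(−0.203×1.252) = 0.1812 × 19.02 × 0.7756 = 2.673 mg/L.
Minimum DO = 8.22 − 2.673 = 5.547 mg/L.

t_c ≈ 1.25 d; minimum DO ≈ 5.55 mg/L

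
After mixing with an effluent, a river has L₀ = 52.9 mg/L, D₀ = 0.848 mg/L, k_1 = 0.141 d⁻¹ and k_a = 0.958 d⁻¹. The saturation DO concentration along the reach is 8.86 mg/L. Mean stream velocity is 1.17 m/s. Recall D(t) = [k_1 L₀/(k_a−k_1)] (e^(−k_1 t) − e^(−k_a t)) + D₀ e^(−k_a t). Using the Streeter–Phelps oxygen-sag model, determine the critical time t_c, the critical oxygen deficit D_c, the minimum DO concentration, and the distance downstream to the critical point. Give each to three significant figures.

t_c ≈ 2.23 d; D_c ≈ 5.69 mg/L; min DO ≈ 3.17 mg/L; x_c ≈ 225 km

With k_a/k_1 = 6.794 and 1 − D₀(k_a−k_1)/(k_1 L₀) = 0.9071,
t_c = ln(6.794 × 0.9071) / (0.958 − 0.141) = ln(6.163) / 0.8170 = 1.819/0.8170 = 2.226 d.
L(t_c) = L₀ e^(−k_1 t_c) = 52.9 × 0.7306 = 38.65 mg/L, and at the critical point k_a D_c = k_1 L, so D_c = (0.141/0.958) × 38.65 = 5.689 mg/L.
Minimum DO = C_s − D_c = 8.86 − 5.689 = 3.171 mg/L.
x_c = v t_c = 1.17 m/s × 2.226 d × 86400 s/d = 225000 m ≈ 225 km.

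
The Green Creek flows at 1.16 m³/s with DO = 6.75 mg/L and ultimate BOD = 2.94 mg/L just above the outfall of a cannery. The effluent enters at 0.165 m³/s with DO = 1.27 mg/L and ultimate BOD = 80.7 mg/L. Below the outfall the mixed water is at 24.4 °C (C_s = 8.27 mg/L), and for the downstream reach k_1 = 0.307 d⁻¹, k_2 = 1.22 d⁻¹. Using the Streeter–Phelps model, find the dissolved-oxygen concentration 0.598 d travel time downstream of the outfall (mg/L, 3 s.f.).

Mixed DO = (1.16×6.75 + 0.165×1.27)/(1.16+0.165) = 8.040/1.325 = 6.068 mg/L.
Mixed L₀ = (1.16×2.94 + 0.165×80.7)/(1.325) = 16.73/1.325 = 12.62 mg/L.
Initial deficit D₀ = C_s − DO₀ = 8.27 − 6.068 = 2.202 mg/L.
D(0.598) = [0.307×12.62/(1.22−0.307)](e^(−0.307×0.598) − e^(−1.22×0.598)) + 2.202 e^(−1.22×0.598)
= 4.245 × (0.8323 − 0.4821) + 2.202 × 0.4821 = 2.548 mg/L.
DO = 8.27 − 2.548 = 5.722 mg/L.

DO ≈ 5.72 mg/L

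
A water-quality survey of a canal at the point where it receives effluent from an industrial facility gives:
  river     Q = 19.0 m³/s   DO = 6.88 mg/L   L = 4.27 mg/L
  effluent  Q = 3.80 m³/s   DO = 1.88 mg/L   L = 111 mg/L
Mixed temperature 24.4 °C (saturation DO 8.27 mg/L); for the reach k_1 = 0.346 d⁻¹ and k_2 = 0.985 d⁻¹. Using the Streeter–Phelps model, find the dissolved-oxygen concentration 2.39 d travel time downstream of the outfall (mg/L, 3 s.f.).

Mixed DO = (19.0×6.88 + 3.80×1.88)/(19.0+3.80) = 137.9/22.80 = 6.047 mg/L.
Mixed L₀ = (19.0×4.27 + 3.80×111)/(22.80) = 502.9/22.80 = 22.06 mg/L.
Initial deficit D₀ = C_s − DO₀ = 8.27 − 6.047 = 2.223 mg/L.
D(2.39) = [0.346×22.06/(0.985−0.346)](e^(−0.346×2.39) − e^(−0.985×2.39)) + 2.223 e^(−0.985×2.39)
= 11.94 × (0.4374 − 0.09497) + 2.223 × 0.09497 = 4.301 mg/L.
DO = 8.27 − 4.301 = 3.969 mg/L.

DO ≈ 3.97 mg/L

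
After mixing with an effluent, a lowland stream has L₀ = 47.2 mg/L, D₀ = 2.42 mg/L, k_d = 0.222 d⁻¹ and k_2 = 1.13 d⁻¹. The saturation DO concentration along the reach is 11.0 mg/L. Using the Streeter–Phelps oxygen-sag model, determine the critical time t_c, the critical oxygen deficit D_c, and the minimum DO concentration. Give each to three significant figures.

With k_2/k_d = 5.090 and 1 − D₀(k_2−k_d)/(k_d L₀) = 0.7903,
t_c = ln(5.090 × 0.7903) / (1.13 − 0.222) = ln(4.023) / 0.9080 = 1.392/0.9080 = 1.533 d.
D_c = (k_d/k_2) L₀ e^(−k_d t_c) = (0.222/1.13) × 47.2 × e^(−0.222×1.533) = 0.1965 × 47.2 × 0.7115 = 6.598 mg/L.
Minimum DO = C_s − D_c = 11.0 − 6.598 = 4.402 mg/L.

t_c ≈ 1.53 d; D_c ≈ 6.60 mg/L; min DO ≈ 4.40 mg/L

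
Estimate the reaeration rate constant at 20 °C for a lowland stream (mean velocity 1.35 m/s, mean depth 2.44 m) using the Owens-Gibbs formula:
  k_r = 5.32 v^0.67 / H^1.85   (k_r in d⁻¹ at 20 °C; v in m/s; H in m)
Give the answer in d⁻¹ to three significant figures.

k_r = 5.32 × 1.35^0.67 / 2.44^1.85 = 5.32 × 1.223 / 5.208 = 1.249 d⁻¹.

k_r ≈ 1.25 d⁻¹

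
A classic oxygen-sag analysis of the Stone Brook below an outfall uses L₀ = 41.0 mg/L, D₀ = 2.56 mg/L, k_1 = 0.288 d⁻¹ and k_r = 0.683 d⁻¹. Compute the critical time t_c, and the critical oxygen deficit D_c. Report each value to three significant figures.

At the critical point dD/dt = 0, so k_1 L₀ e^(−k_1 t) = k_r D. Substituting D(t) from the Streeter–Phelps equation and solving for t gives
t_c = ln[(k_r/k_1)(1 − D₀(k_r−k_1)/(k_1 L₀))] / (k_r−k_1).
Here k_r−k_1 = 0.3950 d⁻¹ and 1 − D₀(k_r−k_1)/(k_1 L₀) = 1 − 2.56×0.3950/(0.288×41.0) = 0.9144, so
t_c = ln(2.372 × 0.9144) / 0.3950 = 0.7740 / 0.3950 = 1.960 d.
D_c = (k_1/k_r) L₀ e^(−k_1 t_c) = (0.288/0.683) × 41.0 × e^(−0.288×1.960) = 0.4217 × 41.0 × 0.5687 = 9.833 mg/L.

t_c ≈ 1.96 d; D_c ≈ 9.83 mg/L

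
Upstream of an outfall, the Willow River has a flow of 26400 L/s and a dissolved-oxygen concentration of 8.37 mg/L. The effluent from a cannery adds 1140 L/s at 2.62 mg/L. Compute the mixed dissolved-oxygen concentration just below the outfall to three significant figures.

Flow-weighted mixing: C = (Q_r C_r + Q_w C_w)/(Q_r + Q_w)
= (26400×8.37 + 1140×2.62)/(26400 + 1140) = 224000/27540 = 8.132 mg/L.

8.13 mg/L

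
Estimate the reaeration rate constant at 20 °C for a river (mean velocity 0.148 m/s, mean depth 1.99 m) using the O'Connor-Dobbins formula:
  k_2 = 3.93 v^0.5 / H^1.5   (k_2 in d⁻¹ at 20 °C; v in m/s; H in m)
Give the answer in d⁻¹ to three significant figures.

k_2 = 3.93 × 0.148^0.5 / 1.99^1.5 = 3.93 × 0.3847 / 2.807 = 0.5386 d⁻¹.

k_2 ≈ 0.539 d⁻¹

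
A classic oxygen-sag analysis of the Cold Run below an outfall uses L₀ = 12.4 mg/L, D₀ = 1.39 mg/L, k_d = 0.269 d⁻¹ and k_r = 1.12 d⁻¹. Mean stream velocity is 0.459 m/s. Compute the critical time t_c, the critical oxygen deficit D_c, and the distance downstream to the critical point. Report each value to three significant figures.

t_c ≈ 1.16 d; D_c ≈ 2.18 mg/L; x_c ≈ 46.1 km

With k_r/k_d = 4.164 and 1 − D₀(k_r−k_d)/(k_d L₀) = 0.6454,
t_c = ln(4.164 × 0.6454) / (1.12 − 0.269) = ln(2.687) / 0.8510 = 0.9884/0.8510 = 1.162 d.
L(t_c) = L₀ e^(−k_d t_c) = 12.4 × 0.7317 = 9.073 mg/L, and at the critical point k_r D_c = k_d L, so D_c = (0.269/1.12) × 9.073 = 2.179 mg/L.
x_c = v t_c = 0.459 m/s × 1.162 d × 86400 s/d = 46060 m ≈ 46.1 km.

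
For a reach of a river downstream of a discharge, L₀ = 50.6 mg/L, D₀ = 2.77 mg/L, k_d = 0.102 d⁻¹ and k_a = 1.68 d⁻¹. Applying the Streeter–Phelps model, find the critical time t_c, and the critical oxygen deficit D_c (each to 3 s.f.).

At the critical point dD/dt = 0, so k_d L₀ e^(−k_d t) = k_a D. Substituting D(t) from the Streeter–Phelps equation and solving for t gives
t_c = ln[(k_a/k_d)(1 − D₀(k_a−k_d)/(k_d L₀))] / (k_a−k_d).
Here k_a−k_d = 1.578 d⁻¹ and 1 − D₀(k_a−k_d)/(k_d L₀) = 1 − 2.77×1.578/(0.102×50.6) = 0.1531, so
t_c = ln(16.47 × 0.1531) / 1.578 = 0.9249 / 1.578 = 0.5861 d.
D_c = (k_d/k_a) L₀ e^(−k_d t_c) = (0.102/1.68) × 50.6 × e^(−0.102×0.5861) = 0.06071 × 50.6 × 0.9420 = 2.894 mg/L.

t_c ≈ 0.586 d; D_c ≈ 2.89 mg/L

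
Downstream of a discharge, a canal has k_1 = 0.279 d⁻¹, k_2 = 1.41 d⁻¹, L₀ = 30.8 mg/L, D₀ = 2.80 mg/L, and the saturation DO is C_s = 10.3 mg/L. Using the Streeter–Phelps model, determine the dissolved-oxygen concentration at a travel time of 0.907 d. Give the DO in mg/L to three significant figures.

DO ≈ 5.74 mg/L

k_1 L₀/(k_2−k_1) = 0.279×30.8/(1.41−0.279) = 8.593/1.131 = 7.598 mg/L.
e^(−k_1 t) = e^(−0.279×0.9070) = 0.7764; e^(−k_2 t) = e^(−1.41×0.9070) = 0.2784.
D = 7.598 × (0.7764 − 0.2784) + 2.80 × 0.2784 = 3.784 + 0.7794 = 4.564 mg/L.
DO = C_s − D = 10.3 − 4.564 = 5.736 mg/L.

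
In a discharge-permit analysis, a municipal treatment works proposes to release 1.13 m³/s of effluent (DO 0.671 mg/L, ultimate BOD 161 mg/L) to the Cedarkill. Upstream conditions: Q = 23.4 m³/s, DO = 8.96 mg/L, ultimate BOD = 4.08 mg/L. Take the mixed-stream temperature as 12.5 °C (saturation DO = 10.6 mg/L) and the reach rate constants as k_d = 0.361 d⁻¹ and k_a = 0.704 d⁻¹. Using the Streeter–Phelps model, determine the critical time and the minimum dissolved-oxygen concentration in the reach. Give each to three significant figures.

t_c ≈ 1.40 d; minimum DO ≈ 7.11 mg/L

Mixed DO = (23.4×8.96 + 1.13×0.671)/(23.4+1.13) = 210.4/24.53 = 8.578 mg/L.
Mixed L₀ = (23.4×4.08 + 1.13×161)/(24.53) = 277.4/24.53 = 11.31 mg/L.
Initial deficit D₀ = C_s − DO₀ = 10.6 − 8.578 = 2.022 mg/L.
t_c = (1/0.3430) ln[(0.704/0.361)(1 − 2.022×0.3430/(0.361×11.31))] = 2.915 × ln(1.619) = 1.404 d.
D_c = (0.361/0.704) × 11.31 × e^(−0.361×1.404) = 0.5128 × 11.31 × 0.6023 = 3.493 mg/L.
Minimum DO = 10.6 − 3.493 = 7.107 mg/L.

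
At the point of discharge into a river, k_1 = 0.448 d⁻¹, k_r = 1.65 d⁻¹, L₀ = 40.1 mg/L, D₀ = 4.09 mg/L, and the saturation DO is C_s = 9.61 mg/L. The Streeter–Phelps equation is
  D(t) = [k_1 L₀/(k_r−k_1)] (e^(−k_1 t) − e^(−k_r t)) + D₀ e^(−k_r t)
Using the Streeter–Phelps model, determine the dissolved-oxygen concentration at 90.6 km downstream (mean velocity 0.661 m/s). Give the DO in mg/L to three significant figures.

DO ≈ 3.06 mg/L

Travel time t = x/v = 90.6 km / (0.661 m/s) = 90600 m / 0.661 m/s = 137100 s = 1.586 d.
k_1 L₀/(k_r−k_1) = 0.448×40.1/(1.65−0.448) = 17.96/1.202 = 14.95 mg/L.
e^(−k_1 t) = e^(−0.448×1.586) = 0.4913; e^(−k_r t) = e^(−1.65×1.586) = 0.07298.
D = 14.95 × (0.4913 − 0.07298) + 4.09 × 0.07298 = 6.252 + 0.2985 = 6.551 mg/L.
DO = C_s − D = 9.61 − 6.551 = 3.059 mg/L.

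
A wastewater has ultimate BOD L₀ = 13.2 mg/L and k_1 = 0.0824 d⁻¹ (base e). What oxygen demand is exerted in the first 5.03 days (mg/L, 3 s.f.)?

y ≈ 4.48 mg/L

y_t = L₀(1 − e^(−k_1 t)) = 13.2 × (1 − e^(−0.0824×5.03))
= 13.2 × (1 − 0.6607) = 13.2 × 0.3393 = 4.479 mg/L.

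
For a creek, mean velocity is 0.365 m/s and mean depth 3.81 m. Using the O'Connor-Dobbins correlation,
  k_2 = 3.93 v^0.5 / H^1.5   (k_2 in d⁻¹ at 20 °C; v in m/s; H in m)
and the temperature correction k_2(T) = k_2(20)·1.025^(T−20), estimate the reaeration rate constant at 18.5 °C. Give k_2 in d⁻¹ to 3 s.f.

k_2(20) = 3.93 × 0.365^0.5 / 3.81^1.5 = 3.93 × 0.6042 / 7.437 = 0.3193 d⁻¹.
k_2(18.5) = 0.3193 × 1.025^(18.5−20) = 0.3193 × 0.9636 = 0.3077 d⁻¹.

k_2 ≈ 0.308 d⁻¹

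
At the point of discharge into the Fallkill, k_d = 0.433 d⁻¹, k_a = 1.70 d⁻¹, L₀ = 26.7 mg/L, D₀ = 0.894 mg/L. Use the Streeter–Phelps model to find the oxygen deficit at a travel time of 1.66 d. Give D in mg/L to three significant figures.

D ≈ 3.96 mg/L

k_d L₀/(k_a−k_d) = 0.433×26.7/(1.70−0.433) = 11.56/1.267 = 9.125 mg/L.
e^(−k_d t) = e^(−0.433×1.660) = 0.4873; e^(−k_a t) = e^(−1.70×1.660) = 0.05949.
D = 9.125 × (0.4873 − 0.05949) + 0.894 × 0.05949 = 3.904 + 0.05318 = 3.957 mg/L.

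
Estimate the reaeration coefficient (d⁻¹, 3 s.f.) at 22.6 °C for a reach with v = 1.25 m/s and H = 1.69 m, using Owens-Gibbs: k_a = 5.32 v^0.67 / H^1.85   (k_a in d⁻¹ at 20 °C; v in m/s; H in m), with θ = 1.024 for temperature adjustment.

k_a ≈ 2.49 d⁻¹

k_a(20) = 5.32 × 1.25^0.67 / 1.69^1.85 = 5.32 × 1.161 / 2.640 = 2.340 d⁻¹.
k_a(22.6) = 2.340 × 1.024^(22.6−20) = 2.340 × 1.064 = 2.489 d⁻¹.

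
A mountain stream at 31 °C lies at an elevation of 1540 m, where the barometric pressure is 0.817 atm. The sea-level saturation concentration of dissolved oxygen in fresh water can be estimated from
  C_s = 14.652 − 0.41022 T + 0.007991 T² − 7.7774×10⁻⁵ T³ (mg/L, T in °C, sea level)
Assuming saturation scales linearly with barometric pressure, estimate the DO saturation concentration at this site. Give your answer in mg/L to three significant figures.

C_s ≈ 5.96 mg/L

At sea level: C_s = 14.652 − 0.41022×31 + 0.007991×31² − 7.7774×10⁻⁵×31³ = 7.298 mg/L.
Pressure correction: C_s' = 7.298 × 0.817 = 5.962 mg/L.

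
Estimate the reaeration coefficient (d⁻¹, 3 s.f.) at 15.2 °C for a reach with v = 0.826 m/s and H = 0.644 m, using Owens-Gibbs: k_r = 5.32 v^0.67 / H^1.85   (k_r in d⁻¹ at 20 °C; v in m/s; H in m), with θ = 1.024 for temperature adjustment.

k_r ≈ 9.43 d⁻¹

k_r(20) = 5.32 × 0.826^0.67 / 0.644^1.85 = 5.32 × 0.8798 / 0.4430 = 10.56 d⁻¹.
k_r(15.2) = 10.56 × 1.024^(15.2−20) = 10.56 × 0.8924 = 9.428 d⁻¹.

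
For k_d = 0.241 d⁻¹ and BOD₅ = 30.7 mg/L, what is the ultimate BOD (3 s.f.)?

BOD₅ = L₀(1 − e^(−5k_d)) ⇒ L₀ = BOD₅ / (1 − e^(−5×0.241))
= 30.7 / (1 − 0.2997) = 30.7 / 0.7003 = 43.84 mg/L.

L₀ ≈ 43.8 mg/L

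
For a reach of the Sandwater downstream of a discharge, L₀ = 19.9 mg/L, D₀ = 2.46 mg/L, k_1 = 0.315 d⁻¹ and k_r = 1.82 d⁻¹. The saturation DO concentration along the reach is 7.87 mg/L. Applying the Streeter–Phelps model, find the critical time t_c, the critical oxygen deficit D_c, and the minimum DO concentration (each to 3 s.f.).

t_c ≈ 0.572 d; D_c ≈ 2.88 mg/L; min DO ≈ 4.99 mg/L

At the critical point dD/dt = 0, so k_1 L₀ e^(−k_1 t) = k_r D. Substituting D(t) from the Streeter–Phelps equation and solving for t gives
t_c = ln[(k_r/k_1)(1 − D₀(k_r−k_1)/(k_1 L₀))] / (k_r−k_1).
Here k_r−k_1 = 1.505 d⁻¹ and 1 − D₀(k_r−k_1)/(k_1 L₀) = 1 − 2.46×1.505/(0.315×19.9) = 0.4094, so
t_c = ln(5.778 × 0.4094) / 1.505 = 0.8609 / 1.505 = 0.5720 d.
D_c = (k_1/k_r) L₀ e^(−k_1 t_c) = (0.315/1.82) × 19.9 × e^(−0.315×0.5720) = 0.1731 × 19.9 × 0.8351 = 2.876 mg/L.
Minimum DO = C_s − D_c = 7.87 − 2.876 = 4.994 mg/L.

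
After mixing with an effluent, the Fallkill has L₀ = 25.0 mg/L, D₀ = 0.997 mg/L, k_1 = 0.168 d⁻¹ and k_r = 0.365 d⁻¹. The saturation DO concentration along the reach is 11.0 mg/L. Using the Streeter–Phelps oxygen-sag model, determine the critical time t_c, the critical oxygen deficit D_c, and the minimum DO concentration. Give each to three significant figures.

t_c = [1/(k_r−k_1)] ln[(k_r/k_1)(1 − D₀(k_r−k_1)/(k_1 L₀))]
= [1/(0.365−0.168)] ln[(0.365/0.168)(1 − 0.997×0.1970/(0.168×25.0))]
= (1/0.1970) ln[2.173 × 0.9532] = 5.076 × ln(2.071) = 5.076 × 0.7280 = 3.696 d.
D_c = (k_1/k_r) L₀ e^(−k_1 t_c) = (0.168/0.365) × 25.0 × e^(−0.168×3.696) = 0.4603 × 25.0 × 0.5375 = 6.185 mg/L.
Minimum DO = C_s − D_c = 11.0 − 6.185 = 4.815 mg/L.

t_c ≈ 3.70 d; D_c ≈ 6.18 mg/L; min DO ≈ 4.82 mg/L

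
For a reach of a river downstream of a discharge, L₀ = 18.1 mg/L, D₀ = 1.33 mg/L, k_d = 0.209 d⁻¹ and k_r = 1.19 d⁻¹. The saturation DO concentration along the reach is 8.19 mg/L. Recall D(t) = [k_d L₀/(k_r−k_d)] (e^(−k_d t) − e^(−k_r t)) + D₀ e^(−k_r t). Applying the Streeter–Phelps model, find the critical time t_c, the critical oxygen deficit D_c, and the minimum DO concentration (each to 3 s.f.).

t_c ≈ 1.34 d; D_c ≈ 2.40 mg/L; min DO ≈ 5.79 mg/L

At the critical point dD/dt = 0, so k_d L₀ e^(−k_d t) = k_r D. Substituting D(t) from the Streeter–Phelps equation and solving for t gives
t_c = ln[(k_r/k_d)(1 − D₀(k_r−k_d)/(k_d L₀))] / (k_r−k_d).
Here k_r−k_d = 0.9810 d⁻¹ and 1 − D₀(k_r−k_d)/(k_d L₀) = 1 − 1.33×0.9810/(0.209×18.1) = 0.6551, so
t_c = ln(5.694 × 0.6551) / 0.9810 = 1.316 / 0.9810 = 1.342 d.
D_c = (k_d/k_r) L₀ e^(−k_d t_c) = (0.209/1.19) × 18.1 × e^(−0.209×1.342) = 0.1756 × 18.1 × 0.7554 = 2.401 mg/L.
Minimum DO = C_s − D_c = 8.19 − 2.401 = 5.789 mg/L.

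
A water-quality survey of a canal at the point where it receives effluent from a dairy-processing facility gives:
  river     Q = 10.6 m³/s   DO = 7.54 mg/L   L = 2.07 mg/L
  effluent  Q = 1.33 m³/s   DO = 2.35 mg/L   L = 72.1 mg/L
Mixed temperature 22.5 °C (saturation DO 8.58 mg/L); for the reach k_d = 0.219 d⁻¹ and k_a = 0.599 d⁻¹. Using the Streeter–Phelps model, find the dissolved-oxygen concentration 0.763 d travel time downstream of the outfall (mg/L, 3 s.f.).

DO ≈ 6.34 mg/L

Mixed DO = (10.6×7.54 + 1.33×2.35)/(10.6+1.33) = 83.05/11.93 = 6.961 mg/L.
Mixed L₀ = (10.6×2.07 + 1.33×72.1)/(11.93) = 117.8/11.93 = 9.877 mg/L.
Initial deficit D₀ = C_s − DO₀ = 8.58 − 6.961 = 1.619 mg/L.
D(0.763) = [0.219×9.877/(0.599−0.219)](e^(−0.219×0.763) − e^(−0.599×0.763)) + 1.619 e^(−0.599×0.763)
= 5.692 × (0.8461 − 0.6332) + 1.619 × 0.6332 = 2.237 mg/L.
DO = 8.58 − 2.237 = 6.343 mg/L.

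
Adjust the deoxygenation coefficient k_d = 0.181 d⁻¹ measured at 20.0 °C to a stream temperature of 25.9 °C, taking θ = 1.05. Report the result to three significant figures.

k_d ≈ 0.241 d⁻¹

k_d(T₂) = k_d(T₁) · θ^(T₂−T₁) = 0.181 × 1.05^(25.9−20.0)
= 0.181 × 1.05^5.90 = 0.181 × 1.334 = 0.2414 d⁻¹.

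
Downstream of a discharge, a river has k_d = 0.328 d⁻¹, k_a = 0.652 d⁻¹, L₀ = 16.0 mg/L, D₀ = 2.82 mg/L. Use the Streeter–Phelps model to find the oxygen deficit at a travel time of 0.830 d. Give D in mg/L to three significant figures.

k_d L₀/(k_a−k_d) = 0.328×16.0/(0.652−0.328) = 5.248/0.3240 = 16.20 mg/L.
e^(−k_d t) = e^(−0.328×0.8300) = 0.7617; e^(−k_a t) = e^(−0.652×0.8300) = 0.5821.
D = 16.20 × (0.7617 − 0.5821) + 2.82 × 0.5821 = 2.909 + 1.641 = 4.551 mg/L.

D ≈ 4.55 mg/L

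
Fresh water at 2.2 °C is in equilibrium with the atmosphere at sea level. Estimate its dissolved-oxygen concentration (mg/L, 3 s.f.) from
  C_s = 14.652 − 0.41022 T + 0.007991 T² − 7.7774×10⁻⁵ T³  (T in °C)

C_s ≈ 13.8 mg/L

C_s = 14.652 − 0.41022×2.2 + 0.007991×2.2² − 7.7774×10⁻⁵×2.2³ = 13.79 mg/L.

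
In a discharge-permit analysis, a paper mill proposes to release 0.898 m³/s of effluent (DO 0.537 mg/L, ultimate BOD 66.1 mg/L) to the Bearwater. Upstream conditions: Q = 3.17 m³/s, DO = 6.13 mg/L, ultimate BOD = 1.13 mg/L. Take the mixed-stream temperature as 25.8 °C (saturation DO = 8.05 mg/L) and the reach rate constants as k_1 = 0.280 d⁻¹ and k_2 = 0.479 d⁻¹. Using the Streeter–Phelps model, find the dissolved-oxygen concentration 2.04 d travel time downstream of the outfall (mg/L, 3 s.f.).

Mixed DO = (3.17×6.13 + 0.898×0.537)/(3.17+0.898) = 19.91/4.068 = 4.895 mg/L.
Mixed L₀ = (3.17×1.13 + 0.898×66.1)/(4.068) = 62.94/4.068 = 15.47 mg/L.
Initial deficit D₀ = C_s − DO₀ = 8.05 − 4.895 = 3.155 mg/L.
D(2.04) = [0.280×15.47/(0.479−0.280)](e^(−0.280×2.04) − e^(−0.479×2.04)) + 3.155 e^(−0.479×2.04)
= 21.77 × (0.5648 − 0.3764) + 3.155 × 0.3764 = 5.290 mg/L.
DO = 8.05 − 5.290 = 2.760 mg/L.

DO ≈ 2.76 mg/L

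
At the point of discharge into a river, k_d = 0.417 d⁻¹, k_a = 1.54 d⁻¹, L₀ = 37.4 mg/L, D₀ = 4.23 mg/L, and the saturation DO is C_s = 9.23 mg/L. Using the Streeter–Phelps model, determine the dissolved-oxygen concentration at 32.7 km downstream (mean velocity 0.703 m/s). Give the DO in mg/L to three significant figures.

DO ≈ 2.35 mg/L

Travel time t = x/v = 32.7 km / (0.703 m/s) = 32700 m / 0.703 m/s = 46510 s = 0.5384 d.
k_d L₀/(k_a−k_d) = 0.417×37.4/(1.54−0.417) = 15.60/1.123 = 13.89 mg/L.
e^(−k_d t) = e^(−0.417×0.5384) = 0.7989; e^(−k_a t) = e^(−1.54×0.5384) = 0.4364.
D = 13.89 × (0.7989 − 0.4364) + 4.23 × 0.4364 = 5.034 + 1.846 = 6.880 mg/L.
DO = C_s − D = 9.23 − 6.880 = 2.350 mg/L.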